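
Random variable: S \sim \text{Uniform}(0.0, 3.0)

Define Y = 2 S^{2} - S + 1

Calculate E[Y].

E[Y] = 2*E[S²] - 1*E[S] + 1
E[S] = 1.5
E[S²] = Var(S) + (E[S])² = 0.75 + 2.25 = 3
E[Y] = 2*3 - 1*1.5 + 1 = 5.5

5.5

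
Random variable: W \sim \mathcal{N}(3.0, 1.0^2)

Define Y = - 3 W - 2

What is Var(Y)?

For Y = aW + b: Var(Y) = a² * Var(W)
Var(W) = 1.0^2 = 1
Var(Y) = (-3)² * 1 = 9 * 1 = 9

9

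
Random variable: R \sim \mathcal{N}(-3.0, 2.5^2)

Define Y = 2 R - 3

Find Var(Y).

For Y = aR + b: Var(Y) = a² * Var(R)
Var(R) = 2.5^2 = 6.25
Var(Y) = 2² * 6.25 = 4 * 6.25 = 25

25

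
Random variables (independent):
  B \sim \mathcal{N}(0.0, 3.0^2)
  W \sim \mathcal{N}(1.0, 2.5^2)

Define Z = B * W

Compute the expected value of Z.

For independent RVs: E[XY] = E[X]*E[Y]
E[B] = 0
E[W] = 1
E[Z] = 0 * 1 = 0

0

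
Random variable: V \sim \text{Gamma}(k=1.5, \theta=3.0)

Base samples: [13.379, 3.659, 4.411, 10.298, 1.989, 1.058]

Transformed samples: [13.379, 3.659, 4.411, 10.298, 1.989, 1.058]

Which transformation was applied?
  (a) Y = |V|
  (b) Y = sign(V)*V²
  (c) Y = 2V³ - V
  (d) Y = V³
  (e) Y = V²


Checking option (a) Y = |V|:
  V = 13.379 -> Y = 13.379 ✓
  V = 3.659 -> Y = 3.659 ✓
  V = 4.411 -> Y = 4.411 ✓
All samples match this transformation.

(a) |V|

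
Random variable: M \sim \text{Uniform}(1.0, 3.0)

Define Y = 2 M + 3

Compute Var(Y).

For Y = aM + b: Var(Y) = a² * Var(M)
Var(M) = (3 - 1)^2/12 = 0.33333333
Var(Y) = 2² * 0.33333333 = 4 * 0.33333333 = 1.3333333

1.3333333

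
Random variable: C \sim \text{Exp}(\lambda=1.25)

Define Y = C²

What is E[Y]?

Using E[X²] = Var(X) + (E[X])²:
E[C] = 0.8
Var(C) = 1/1.25^2 = 0.64
E[C²] = 0.64 + 0.8² = 0.64 + 0.64 = 1.28

1.28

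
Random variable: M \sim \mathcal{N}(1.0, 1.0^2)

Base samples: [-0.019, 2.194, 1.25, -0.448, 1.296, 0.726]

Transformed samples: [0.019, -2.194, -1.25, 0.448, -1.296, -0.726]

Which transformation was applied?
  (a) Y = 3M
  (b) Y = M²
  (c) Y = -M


Checking option (c) Y = -M:
  M = -0.019 -> Y = 0.019 ✓
  M = 2.194 -> Y = -2.194 ✓
  M = 1.25 -> Y = -1.25 ✓
All samples match this transformation.

(c) -M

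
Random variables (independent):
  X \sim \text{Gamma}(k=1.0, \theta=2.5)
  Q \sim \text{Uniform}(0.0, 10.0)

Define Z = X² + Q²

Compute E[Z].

E[Z] = E[X²] + E[Q²]
E[X²] = Var(X) + E[X]² = 6.25 + 6.25 = 12.5
E[Q²] = Var(Q) + E[Q]² = 8.3333333 + 25 = 33.333333
E[Z] = 12.5 + 33.333333 = 45.833333

45.833333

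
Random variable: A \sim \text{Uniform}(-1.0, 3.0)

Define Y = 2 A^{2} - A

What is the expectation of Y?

E[Y] = 2*E[A²] - 1*E[A]
E[A] = 1
E[A²] = Var(A) + (E[A])² = 1.3333333 + 1 = 2.3333333
E[Y] = 2*2.3333333 - 1*1 = 3.6666667

3.6666667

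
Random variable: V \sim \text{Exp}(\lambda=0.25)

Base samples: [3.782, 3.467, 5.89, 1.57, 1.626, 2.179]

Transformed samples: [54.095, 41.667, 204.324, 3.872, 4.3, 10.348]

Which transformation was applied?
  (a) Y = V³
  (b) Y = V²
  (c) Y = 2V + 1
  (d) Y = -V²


Checking option (a) Y = V³:
  V = 3.782 -> Y = 54.095 ✓
  V = 3.467 -> Y = 41.667 ✓
  V = 5.89 -> Y = 204.324 ✓
All samples match this transformation.

(a) V³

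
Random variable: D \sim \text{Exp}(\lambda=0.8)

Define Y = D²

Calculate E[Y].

E[D²] = Var(D) + (E[D])² = 1.5625 + 1.5625 = 3.125

3.125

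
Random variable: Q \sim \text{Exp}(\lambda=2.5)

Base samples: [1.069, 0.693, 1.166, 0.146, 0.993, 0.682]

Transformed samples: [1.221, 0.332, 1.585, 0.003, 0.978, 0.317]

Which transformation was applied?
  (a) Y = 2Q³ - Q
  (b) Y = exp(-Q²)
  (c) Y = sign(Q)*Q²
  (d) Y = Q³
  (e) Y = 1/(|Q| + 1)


Checking option (d) Y = Q³:
  Q = 1.069 -> Y = 1.221 ✓
  Q = 0.693 -> Y = 0.332 ✓
  Q = 1.166 -> Y = 1.585 ✓
All samples match this transformation.

(d) Q³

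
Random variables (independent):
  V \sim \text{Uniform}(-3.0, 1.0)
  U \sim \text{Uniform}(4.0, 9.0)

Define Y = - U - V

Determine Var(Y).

For independent RVs: Var(aX + bY) = a²Var(X) + b²Var(Y)
Var(V) = 1.3333333
Var(U) = 2.0833333
Var(Y) = (-1)²*1.3333333 + (-1)²*2.0833333
= 1*1.3333333 + 1*2.0833333 = 3.4166667

3.4166667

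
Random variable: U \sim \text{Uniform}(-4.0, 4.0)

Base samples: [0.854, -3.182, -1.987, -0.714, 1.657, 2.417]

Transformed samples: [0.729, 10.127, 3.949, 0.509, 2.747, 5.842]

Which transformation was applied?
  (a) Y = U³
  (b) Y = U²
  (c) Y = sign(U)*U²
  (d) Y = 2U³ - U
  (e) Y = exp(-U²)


Checking option (b) Y = U²:
  U = 0.854 -> Y = 0.729 ✓
  U = -3.182 -> Y = 10.127 ✓
  U = -1.987 -> Y = 3.949 ✓
All samples match this transformation.

(b) U²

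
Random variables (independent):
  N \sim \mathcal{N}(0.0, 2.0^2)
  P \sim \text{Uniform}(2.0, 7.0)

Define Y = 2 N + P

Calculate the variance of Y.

For independent RVs: Var(aX + bY) = a²Var(X) + b²Var(Y)
Var(N) = 4
Var(P) = 2.0833333
Var(Y) = 2²*4 + 1²*2.0833333
= 4*4 + 1*2.0833333 = 18.083333

18.083333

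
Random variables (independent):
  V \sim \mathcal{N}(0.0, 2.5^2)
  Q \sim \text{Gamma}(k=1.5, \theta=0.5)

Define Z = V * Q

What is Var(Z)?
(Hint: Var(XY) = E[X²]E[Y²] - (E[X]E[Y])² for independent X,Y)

Var(XY) = E[X²]E[Y²] - (E[X]E[Y])²
E[V] = 0, Var(V) = 6.25
E[Q] = 0.75, Var(Q) = 0.375
E[V²] = 6.25 + 0² = 6.25
E[Q²] = 0.375 + 0.75² = 0.9375
Var(Z) = 6.25*0.9375 - (0*0.75)²
= 5.859375 - 0 = 5.859375

5.859375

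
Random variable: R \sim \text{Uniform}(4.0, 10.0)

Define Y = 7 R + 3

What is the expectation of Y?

For Y = 7R + 3:
E[Y] = 7 * E[R] + 3
E[R] = (4 + 10)/2 = 7
E[Y] = 7 * 7 + 3 = 52

52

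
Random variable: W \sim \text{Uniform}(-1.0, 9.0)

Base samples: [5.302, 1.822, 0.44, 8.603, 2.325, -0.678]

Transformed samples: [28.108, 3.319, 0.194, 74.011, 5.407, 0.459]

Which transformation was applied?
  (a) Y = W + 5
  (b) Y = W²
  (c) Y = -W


Checking option (b) Y = W²:
  W = 5.302 -> Y = 28.108 ✓
  W = 1.822 -> Y = 3.319 ✓
  W = 0.44 -> Y = 0.194 ✓
All samples match this transformation.

(b) W²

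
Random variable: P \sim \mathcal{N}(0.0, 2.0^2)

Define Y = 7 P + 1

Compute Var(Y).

For Y = aP + b: Var(Y) = a² * Var(P)
Var(P) = 2.0^2 = 4
Var(Y) = 7² * 4 = 49 * 4 = 196

196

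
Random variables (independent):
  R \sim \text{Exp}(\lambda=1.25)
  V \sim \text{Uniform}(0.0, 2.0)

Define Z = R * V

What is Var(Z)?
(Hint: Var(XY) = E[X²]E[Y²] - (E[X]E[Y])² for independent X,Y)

Var(XY) = E[X²]E[Y²] - (E[X]E[Y])²
E[R] = 0.8, Var(R) = 0.64
E[V] = 1, Var(V) = 0.33333333
E[R²] = 0.64 + 0.8² = 1.28
E[V²] = 0.33333333 + 1² = 1.3333333
Var(Z) = 1.28*1.3333333 - (0.8*1)²
= 1.7066667 - 0.64 = 1.0666667

1.0666667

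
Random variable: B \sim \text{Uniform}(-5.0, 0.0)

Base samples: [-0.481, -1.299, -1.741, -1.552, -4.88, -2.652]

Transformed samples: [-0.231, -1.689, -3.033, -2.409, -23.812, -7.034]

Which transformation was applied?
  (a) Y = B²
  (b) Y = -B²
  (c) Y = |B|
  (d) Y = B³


Checking option (b) Y = -B²:
  B = -0.481 -> Y = -0.231 ✓
  B = -1.299 -> Y = -1.689 ✓
  B = -1.741 -> Y = -3.033 ✓
All samples match this transformation.

(b) -B²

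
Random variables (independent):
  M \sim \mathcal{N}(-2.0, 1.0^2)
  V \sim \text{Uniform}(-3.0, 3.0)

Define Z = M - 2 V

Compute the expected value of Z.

E[Z] = 1*E[M] - 2*E[V]
E[M] = -2
E[V] = 0
E[Z] = 1*(-2) - 2*0 = -2

-2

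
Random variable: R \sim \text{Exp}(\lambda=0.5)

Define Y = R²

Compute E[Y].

E[R²] = Var(R) + (E[R])² = 4 + 4 = 8

8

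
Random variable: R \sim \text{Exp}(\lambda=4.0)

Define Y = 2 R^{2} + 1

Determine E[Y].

E[Y] = 2*E[R²] + 1
E[R] = 0.25
E[R²] = Var(R) + (E[R])² = 0.0625 + 0.0625 = 0.125
E[Y] = 2*0.125 + 1 = 1.25

1.25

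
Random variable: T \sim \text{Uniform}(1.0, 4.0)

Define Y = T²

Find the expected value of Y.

E[T²] = Var(T) + (E[T])² = 0.75 + 6.25 = 7

7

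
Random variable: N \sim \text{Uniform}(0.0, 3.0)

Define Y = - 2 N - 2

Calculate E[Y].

For Y = -2N - 2:
E[Y] = -2 * E[N] - 2
E[N] = (0 + 3)/2 = 1.5
E[Y] = -2 * 1.5 - 2 = -5

-5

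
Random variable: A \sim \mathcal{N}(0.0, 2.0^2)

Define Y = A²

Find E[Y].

Using E[X²] = Var(X) + (E[X])²:
E[A] = 0
Var(A) = 2.0^2 = 4
E[A²] = 4 + 0² = 4 + 0 = 4

4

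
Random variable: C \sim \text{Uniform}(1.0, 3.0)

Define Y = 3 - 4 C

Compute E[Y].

For Y = -4C + 3:
E[Y] = -4 * E[C] + 3
E[C] = (1 + 3)/2 = 2
E[Y] = -4 * 2 + 3 = -5

-5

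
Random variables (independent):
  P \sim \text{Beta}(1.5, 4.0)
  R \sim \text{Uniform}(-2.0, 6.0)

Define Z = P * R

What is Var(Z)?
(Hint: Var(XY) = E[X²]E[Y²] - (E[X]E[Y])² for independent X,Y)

Var(XY) = E[X²]E[Y²] - (E[X]E[Y])²
E[P] = 0.27272727, Var(P) = 0.03051494
E[R] = 2, Var(R) = 5.3333333
E[P²] = 0.03051494 + 0.27272727² = 0.1048951
E[R²] = 5.3333333 + 2² = 9.3333333
Var(Z) = 0.1048951*9.3333333 - (0.27272727*2)²
= 0.97902098 - 0.29752066 = 0.68150032

0.68150032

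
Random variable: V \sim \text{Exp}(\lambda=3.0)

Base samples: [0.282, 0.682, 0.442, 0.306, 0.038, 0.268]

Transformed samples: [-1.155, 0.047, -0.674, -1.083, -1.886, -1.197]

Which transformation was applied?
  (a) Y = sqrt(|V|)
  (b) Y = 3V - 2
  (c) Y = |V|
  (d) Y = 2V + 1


Checking option (b) Y = 3V - 2:
  V = 0.282 -> Y = -1.155 ✓
  V = 0.682 -> Y = 0.047 ✓
  V = 0.442 -> Y = -0.674 ✓
All samples match this transformation.

(b) 3V - 2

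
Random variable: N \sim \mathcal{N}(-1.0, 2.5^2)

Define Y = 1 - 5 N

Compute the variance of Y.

For Y = aN + b: Var(Y) = a² * Var(N)
Var(N) = 2.5^2 = 6.25
Var(Y) = (-5)² * 6.25 = 25 * 6.25 = 156.25

156.25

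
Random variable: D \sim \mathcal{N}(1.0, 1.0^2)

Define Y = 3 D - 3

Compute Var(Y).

For Y = aD + b: Var(Y) = a² * Var(D)
Var(D) = 1.0^2 = 1
Var(Y) = 3² * 1 = 9 * 1 = 9

9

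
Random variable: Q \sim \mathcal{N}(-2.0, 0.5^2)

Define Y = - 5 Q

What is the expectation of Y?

For Y = -5Q:
E[Y] = -5 * E[Q]
E[Q] = -2.0 = -2
E[Y] = -5 * (-2) = 10

10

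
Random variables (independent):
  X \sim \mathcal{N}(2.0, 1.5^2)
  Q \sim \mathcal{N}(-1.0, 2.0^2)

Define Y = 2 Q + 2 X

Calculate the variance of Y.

For independent RVs: Var(aX + bY) = a²Var(X) + b²Var(Y)
Var(X) = 2.25
Var(Q) = 4
Var(Y) = 2²*2.25 + 2²*4
= 4*2.25 + 4*4 = 25

25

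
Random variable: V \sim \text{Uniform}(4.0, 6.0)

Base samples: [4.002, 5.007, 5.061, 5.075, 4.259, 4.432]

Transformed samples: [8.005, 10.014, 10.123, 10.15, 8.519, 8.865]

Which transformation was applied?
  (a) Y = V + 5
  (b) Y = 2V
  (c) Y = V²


Checking option (b) Y = 2V:
  V = 4.002 -> Y = 8.005 ✓
  V = 5.007 -> Y = 10.014 ✓
  V = 5.061 -> Y = 10.123 ✓
All samples match this transformation.

(b) 2V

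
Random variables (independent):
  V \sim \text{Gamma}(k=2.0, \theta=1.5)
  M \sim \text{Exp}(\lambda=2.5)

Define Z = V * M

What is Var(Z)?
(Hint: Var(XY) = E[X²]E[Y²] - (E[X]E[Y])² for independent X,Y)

Var(XY) = E[X²]E[Y²] - (E[X]E[Y])²
E[V] = 3, Var(V) = 4.5
E[M] = 0.4, Var(M) = 0.16
E[V²] = 4.5 + 3² = 13.5
E[M²] = 0.16 + 0.4² = 0.32
Var(Z) = 13.5*0.32 - (3*0.4)²
= 4.32 - 1.44 = 2.88

2.88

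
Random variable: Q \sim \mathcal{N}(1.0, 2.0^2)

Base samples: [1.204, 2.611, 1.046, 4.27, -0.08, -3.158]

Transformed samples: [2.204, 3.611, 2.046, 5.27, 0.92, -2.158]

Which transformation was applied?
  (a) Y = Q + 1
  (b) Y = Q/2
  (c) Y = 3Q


Checking option (a) Y = Q + 1:
  Q = 1.204 -> Y = 2.204 ✓
  Q = 2.611 -> Y = 3.611 ✓
  Q = 1.046 -> Y = 2.046 ✓
All samples match this transformation.

(a) Q + 1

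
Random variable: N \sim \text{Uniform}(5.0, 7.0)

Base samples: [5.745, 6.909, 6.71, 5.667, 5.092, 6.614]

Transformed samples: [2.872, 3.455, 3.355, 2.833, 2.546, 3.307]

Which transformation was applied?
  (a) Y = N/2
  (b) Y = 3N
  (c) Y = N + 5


Checking option (a) Y = N/2:
  N = 5.745 -> Y = 2.872 ✓
  N = 6.909 -> Y = 3.455 ✓
  N = 6.71 -> Y = 3.355 ✓
All samples match this transformation.

(a) N/2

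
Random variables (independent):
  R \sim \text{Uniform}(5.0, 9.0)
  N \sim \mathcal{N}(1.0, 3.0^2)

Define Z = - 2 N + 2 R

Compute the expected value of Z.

E[Z] = 2*E[R] - 2*E[N]
E[R] = 7
E[N] = 1
E[Z] = 2*7 - 2*1 = 12

12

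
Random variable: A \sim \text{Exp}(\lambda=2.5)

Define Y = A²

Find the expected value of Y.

E[A²] = Var(A) + (E[A])² = 0.16 + 0.16 = 0.32

0.32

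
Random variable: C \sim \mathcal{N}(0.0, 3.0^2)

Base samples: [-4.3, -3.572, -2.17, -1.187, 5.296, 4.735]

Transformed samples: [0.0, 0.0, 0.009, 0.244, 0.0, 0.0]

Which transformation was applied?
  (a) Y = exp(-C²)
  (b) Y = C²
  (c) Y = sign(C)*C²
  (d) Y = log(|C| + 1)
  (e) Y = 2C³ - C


Checking option (a) Y = exp(-C²):
  C = -4.3 -> Y = 0.0 ✓
  C = -3.572 -> Y = 0.0 ✓
  C = -2.17 -> Y = 0.009 ✓
All samples match this transformation.

(a) exp(-C²)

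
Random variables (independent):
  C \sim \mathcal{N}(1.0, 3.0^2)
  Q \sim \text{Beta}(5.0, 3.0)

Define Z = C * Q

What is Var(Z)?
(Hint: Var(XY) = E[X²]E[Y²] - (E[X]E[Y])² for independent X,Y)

Var(XY) = E[X²]E[Y²] - (E[X]E[Y])²
E[C] = 1, Var(C) = 9
E[Q] = 0.625, Var(Q) = 0.026041667
E[C²] = 9 + 1² = 10
E[Q²] = 0.026041667 + 0.625² = 0.41666667
Var(Z) = 10*0.41666667 - (1*0.625)²
= 4.1666667 - 0.390625 = 3.7760417

3.7760417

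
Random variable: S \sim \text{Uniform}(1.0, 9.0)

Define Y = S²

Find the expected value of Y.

Using E[X²] = Var(X) + (E[X])²:
E[S] = 5
Var(S) = (9 - 1)^2/12 = 5.3333333
E[S²] = 5.3333333 + 5² = 5.3333333 + 25 = 30.333333

30.333333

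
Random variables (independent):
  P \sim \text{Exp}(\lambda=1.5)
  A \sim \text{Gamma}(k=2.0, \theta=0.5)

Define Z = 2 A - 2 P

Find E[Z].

E[Z] = -2*E[P] + 2*E[A]
E[P] = 0.66666667
E[A] = 1
E[Z] = -2*0.66666667 + 2*1 = 0.66666667

0.66666667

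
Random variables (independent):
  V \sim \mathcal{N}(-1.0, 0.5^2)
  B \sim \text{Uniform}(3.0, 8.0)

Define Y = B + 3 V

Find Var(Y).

For independent RVs: Var(aX + bY) = a²Var(X) + b²Var(Y)
Var(V) = 0.25
Var(B) = 2.0833333
Var(Y) = 3²*0.25 + 1²*2.0833333
= 9*0.25 + 1*2.0833333 = 4.3333333

4.3333333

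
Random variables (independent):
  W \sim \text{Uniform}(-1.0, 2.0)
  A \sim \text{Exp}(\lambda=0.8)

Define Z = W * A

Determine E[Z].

For independent RVs: E[XY] = E[X]*E[Y]
E[W] = 0.5
E[A] = 1.25
E[Z] = 0.5 * 1.25 = 0.625

0.625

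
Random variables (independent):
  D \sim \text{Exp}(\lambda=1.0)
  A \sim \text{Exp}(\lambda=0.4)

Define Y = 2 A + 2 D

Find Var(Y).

For independent RVs: Var(aX + bY) = a²Var(X) + b²Var(Y)
Var(D) = 1
Var(A) = 6.25
Var(Y) = 2²*1 + 2²*6.25
= 4*1 + 4*6.25 = 29

29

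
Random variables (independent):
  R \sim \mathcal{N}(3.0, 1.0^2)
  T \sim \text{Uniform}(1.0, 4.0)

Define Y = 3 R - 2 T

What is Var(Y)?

For independent RVs: Var(aX + bY) = a²Var(X) + b²Var(Y)
Var(R) = 1
Var(T) = 0.75
Var(Y) = 3²*1 + (-2)²*0.75
= 9*1 + 4*0.75 = 12

12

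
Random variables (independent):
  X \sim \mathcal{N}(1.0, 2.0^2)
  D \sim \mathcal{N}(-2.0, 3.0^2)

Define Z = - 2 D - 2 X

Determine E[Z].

E[Z] = -2*E[X] - 2*E[D]
E[X] = 1
E[D] = -2
E[Z] = -2*1 - 2*(-2) = 2

2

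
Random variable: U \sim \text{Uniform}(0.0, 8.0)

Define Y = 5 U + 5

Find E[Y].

For Y = 5U + 5:
E[Y] = 5 * E[U] + 5
E[U] = (0 + 8)/2 = 4
E[Y] = 5 * 4 + 5 = 25

25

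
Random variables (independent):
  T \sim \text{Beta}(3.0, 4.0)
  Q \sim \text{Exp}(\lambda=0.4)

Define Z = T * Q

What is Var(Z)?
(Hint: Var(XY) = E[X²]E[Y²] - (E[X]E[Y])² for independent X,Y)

Var(XY) = E[X²]E[Y²] - (E[X]E[Y])²
E[T] = 0.42857143, Var(T) = 0.030612245
E[Q] = 2.5, Var(Q) = 6.25
E[T²] = 0.030612245 + 0.42857143² = 0.21428571
E[Q²] = 6.25 + 2.5² = 12.5
Var(Z) = 0.21428571*12.5 - (0.42857143*2.5)²
= 2.6785714 - 1.1479592 = 1.5306122

1.5306122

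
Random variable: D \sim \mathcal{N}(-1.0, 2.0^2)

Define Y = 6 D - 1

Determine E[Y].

For Y = 6D - 1:
E[Y] = 6 * E[D] - 1
E[D] = -1.0 = -1
E[Y] = 6 * (-1) - 1 = -7

-7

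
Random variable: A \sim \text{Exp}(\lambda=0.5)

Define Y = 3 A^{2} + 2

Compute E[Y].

E[Y] = 3*E[A²] + 2
E[A] = 2
E[A²] = Var(A) + (E[A])² = 4 + 4 = 8
E[Y] = 3*8 + 2 = 26

26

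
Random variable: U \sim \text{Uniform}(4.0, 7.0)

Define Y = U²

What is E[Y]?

Using E[X²] = Var(X) + (E[X])²:
E[U] = 5.5
Var(U) = (7 - 4)^2/12 = 0.75
E[U²] = 0.75 + 5.5² = 0.75 + 30.25 = 31

31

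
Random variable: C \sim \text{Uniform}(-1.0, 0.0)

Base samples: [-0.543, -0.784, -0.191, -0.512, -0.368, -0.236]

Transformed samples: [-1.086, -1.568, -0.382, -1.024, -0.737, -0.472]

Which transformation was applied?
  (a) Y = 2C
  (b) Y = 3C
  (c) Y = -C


Checking option (a) Y = 2C:
  C = -0.543 -> Y = -1.086 ✓
  C = -0.784 -> Y = -1.568 ✓
  C = -0.191 -> Y = -0.382 ✓
All samples match this transformation.

(a) 2C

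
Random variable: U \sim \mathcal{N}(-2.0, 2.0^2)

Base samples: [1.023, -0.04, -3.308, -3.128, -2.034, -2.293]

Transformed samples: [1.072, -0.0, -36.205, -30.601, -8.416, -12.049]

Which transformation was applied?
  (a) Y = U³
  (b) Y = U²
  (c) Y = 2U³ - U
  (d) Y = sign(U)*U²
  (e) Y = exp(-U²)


Checking option (a) Y = U³:
  U = 1.023 -> Y = 1.072 ✓
  U = -0.04 -> Y = -0.0 ✓
  U = -3.308 -> Y = -36.205 ✓
All samples match this transformation.

(a) U³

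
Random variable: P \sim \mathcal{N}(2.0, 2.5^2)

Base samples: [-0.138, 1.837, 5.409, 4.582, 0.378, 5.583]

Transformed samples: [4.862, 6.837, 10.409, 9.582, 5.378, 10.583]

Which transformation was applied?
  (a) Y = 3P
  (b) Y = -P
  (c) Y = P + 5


Checking option (c) Y = P + 5:
  P = -0.138 -> Y = 4.862 ✓
  P = 1.837 -> Y = 6.837 ✓
  P = 5.409 -> Y = 10.409 ✓
All samples match this transformation.

(c) P + 5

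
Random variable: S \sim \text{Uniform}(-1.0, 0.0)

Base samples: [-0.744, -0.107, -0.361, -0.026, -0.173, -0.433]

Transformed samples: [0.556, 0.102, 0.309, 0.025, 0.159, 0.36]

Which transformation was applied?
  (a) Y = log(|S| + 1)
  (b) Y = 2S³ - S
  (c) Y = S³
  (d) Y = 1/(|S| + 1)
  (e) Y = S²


Checking option (a) Y = log(|S| + 1):
  S = -0.744 -> Y = 0.556 ✓
  S = -0.107 -> Y = 0.102 ✓
  S = -0.361 -> Y = 0.309 ✓
All samples match this transformation.

(a) log(|S| + 1)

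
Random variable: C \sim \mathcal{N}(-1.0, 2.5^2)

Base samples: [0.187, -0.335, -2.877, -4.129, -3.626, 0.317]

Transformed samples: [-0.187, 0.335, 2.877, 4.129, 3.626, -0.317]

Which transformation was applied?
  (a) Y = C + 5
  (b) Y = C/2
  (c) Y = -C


Checking option (c) Y = -C:
  C = 0.187 -> Y = -0.187 ✓
  C = -0.335 -> Y = 0.335 ✓
  C = -2.877 -> Y = 2.877 ✓
All samples match this transformation.

(c) -C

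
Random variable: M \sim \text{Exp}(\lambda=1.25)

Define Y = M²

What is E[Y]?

Using E[X²] = Var(X) + (E[X])²:
E[M] = 0.8
Var(M) = 1/1.25^2 = 0.64
E[M²] = 0.64 + 0.8² = 0.64 + 0.64 = 1.28

1.28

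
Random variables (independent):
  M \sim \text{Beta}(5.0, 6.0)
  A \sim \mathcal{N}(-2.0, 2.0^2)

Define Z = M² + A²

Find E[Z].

E[Z] = E[M²] + E[A²]
E[M²] = Var(M) + E[M]² = 0.020661157 + 0.20661157 = 0.22727273
E[A²] = Var(A) + E[A]² = 4 + 4 = 8
E[Z] = 0.22727273 + 8 = 8.2272727

8.2272727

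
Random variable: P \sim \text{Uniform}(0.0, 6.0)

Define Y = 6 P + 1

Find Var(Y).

For Y = aP + b: Var(Y) = a² * Var(P)
Var(P) = (6 - 0)^2/12 = 3
Var(Y) = 6² * 3 = 36 * 3 = 108

108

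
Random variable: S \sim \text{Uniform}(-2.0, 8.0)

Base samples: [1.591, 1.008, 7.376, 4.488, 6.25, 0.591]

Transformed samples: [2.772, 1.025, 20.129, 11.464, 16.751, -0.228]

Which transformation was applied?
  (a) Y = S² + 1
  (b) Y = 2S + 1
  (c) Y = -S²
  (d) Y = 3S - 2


Checking option (d) Y = 3S - 2:
  S = 1.591 -> Y = 2.772 ✓
  S = 1.008 -> Y = 1.025 ✓
  S = 7.376 -> Y = 20.129 ✓
All samples match this transformation.

(d) 3S - 2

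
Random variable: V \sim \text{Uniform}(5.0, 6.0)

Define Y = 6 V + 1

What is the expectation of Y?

For Y = 6V + 1:
E[Y] = 6 * E[V] + 1
E[V] = (5 + 6)/2 = 5.5
E[Y] = 6 * 5.5 + 1 = 34

34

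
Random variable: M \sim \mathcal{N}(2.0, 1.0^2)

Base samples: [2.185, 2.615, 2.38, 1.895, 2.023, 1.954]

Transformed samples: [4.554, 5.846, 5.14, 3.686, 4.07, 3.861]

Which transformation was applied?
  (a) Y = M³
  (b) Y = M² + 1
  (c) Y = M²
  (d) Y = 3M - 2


Checking option (d) Y = 3M - 2:
  M = 2.185 -> Y = 4.554 ✓
  M = 2.615 -> Y = 5.846 ✓
  M = 2.38 -> Y = 5.14 ✓
All samples match this transformation.

(d) 3M - 2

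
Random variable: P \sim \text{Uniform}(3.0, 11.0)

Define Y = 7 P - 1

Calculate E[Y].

For Y = 7P - 1:
E[Y] = 7 * E[P] - 1
E[P] = (3 + 11)/2 = 7
E[Y] = 7 * 7 - 1 = 48

48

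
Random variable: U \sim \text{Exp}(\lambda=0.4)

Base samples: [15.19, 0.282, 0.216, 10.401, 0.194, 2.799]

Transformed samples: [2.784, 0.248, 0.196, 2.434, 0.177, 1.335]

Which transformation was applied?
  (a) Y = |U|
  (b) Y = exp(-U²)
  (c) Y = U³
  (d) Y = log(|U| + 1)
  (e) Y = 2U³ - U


Checking option (d) Y = log(|U| + 1):
  U = 15.19 -> Y = 2.784 ✓
  U = 0.282 -> Y = 0.248 ✓
  U = 0.216 -> Y = 0.196 ✓
All samples match this transformation.

(d) log(|U| + 1)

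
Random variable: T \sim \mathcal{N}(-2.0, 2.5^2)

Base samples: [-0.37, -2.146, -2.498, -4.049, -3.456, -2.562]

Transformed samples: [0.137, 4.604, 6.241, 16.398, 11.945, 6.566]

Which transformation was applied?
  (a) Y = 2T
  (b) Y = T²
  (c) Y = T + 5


Checking option (b) Y = T²:
  T = -0.37 -> Y = 0.137 ✓
  T = -2.146 -> Y = 4.604 ✓
  T = -2.498 -> Y = 6.241 ✓
All samples match this transformation.

(b) T²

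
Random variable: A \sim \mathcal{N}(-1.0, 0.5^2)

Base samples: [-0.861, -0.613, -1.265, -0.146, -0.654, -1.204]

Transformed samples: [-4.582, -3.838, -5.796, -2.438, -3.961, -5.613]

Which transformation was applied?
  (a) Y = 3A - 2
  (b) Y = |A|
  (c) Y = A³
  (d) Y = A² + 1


Checking option (a) Y = 3A - 2:
  A = -0.861 -> Y = -4.582 ✓
  A = -0.613 -> Y = -3.838 ✓
  A = -1.265 -> Y = -5.796 ✓
All samples match this transformation.

(a) 3A - 2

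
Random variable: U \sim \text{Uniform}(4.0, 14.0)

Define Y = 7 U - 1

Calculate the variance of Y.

For Y = aU + b: Var(Y) = a² * Var(U)
Var(U) = (14 - 4)^2/12 = 8.3333333
Var(Y) = 7² * 8.3333333 = 49 * 8.3333333 = 408.33333

408.33333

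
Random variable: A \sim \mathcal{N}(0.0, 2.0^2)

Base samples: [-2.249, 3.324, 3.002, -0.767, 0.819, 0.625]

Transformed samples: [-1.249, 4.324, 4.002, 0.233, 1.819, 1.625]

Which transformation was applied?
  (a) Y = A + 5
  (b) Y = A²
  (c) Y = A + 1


Checking option (c) Y = A + 1:
  A = -2.249 -> Y = -1.249 ✓
  A = 3.324 -> Y = 4.324 ✓
  A = 3.002 -> Y = 4.002 ✓
All samples match this transformation.

(c) A + 1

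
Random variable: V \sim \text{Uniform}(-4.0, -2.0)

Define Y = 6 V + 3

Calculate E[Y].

For Y = 6V + 3:
E[Y] = 6 * E[V] + 3
E[V] = (-4 - 2)/2 = -3
E[Y] = 6 * (-3) + 3 = -15

-15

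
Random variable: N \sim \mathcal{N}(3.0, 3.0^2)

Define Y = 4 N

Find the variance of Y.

For Y = aN + b: Var(Y) = a² * Var(N)
Var(N) = 3.0^2 = 9
Var(Y) = 4² * 9 = 16 * 9 = 144

144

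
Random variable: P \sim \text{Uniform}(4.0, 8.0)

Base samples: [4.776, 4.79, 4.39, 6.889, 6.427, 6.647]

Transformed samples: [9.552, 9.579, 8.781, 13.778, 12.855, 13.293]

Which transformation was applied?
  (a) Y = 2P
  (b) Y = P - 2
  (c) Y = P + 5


Checking option (a) Y = 2P:
  P = 4.776 -> Y = 9.552 ✓
  P = 4.79 -> Y = 9.579 ✓
  P = 4.39 -> Y = 8.781 ✓
All samples match this transformation.

(a) 2P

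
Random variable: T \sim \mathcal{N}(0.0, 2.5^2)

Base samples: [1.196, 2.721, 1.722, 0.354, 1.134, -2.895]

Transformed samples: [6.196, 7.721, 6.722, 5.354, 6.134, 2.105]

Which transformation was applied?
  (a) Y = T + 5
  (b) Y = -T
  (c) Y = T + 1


Checking option (a) Y = T + 5:
  T = 1.196 -> Y = 6.196 ✓
  T = 2.721 -> Y = 7.721 ✓
  T = 1.722 -> Y = 6.722 ✓
All samples match this transformation.

(a) T + 5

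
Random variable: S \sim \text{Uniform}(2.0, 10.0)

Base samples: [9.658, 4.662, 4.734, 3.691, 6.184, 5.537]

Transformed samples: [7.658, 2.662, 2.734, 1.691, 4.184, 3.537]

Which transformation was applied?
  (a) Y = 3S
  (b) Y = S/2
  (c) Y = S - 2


Checking option (c) Y = S - 2:
  S = 9.658 -> Y = 7.658 ✓
  S = 4.662 -> Y = 2.662 ✓
  S = 4.734 -> Y = 2.734 ✓
All samples match this transformation.

(c) S - 2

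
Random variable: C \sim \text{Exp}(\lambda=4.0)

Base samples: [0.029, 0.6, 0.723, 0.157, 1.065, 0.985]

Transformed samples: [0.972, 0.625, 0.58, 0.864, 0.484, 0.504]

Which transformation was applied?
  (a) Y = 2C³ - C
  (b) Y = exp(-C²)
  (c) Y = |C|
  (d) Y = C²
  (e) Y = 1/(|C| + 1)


Checking option (e) Y = 1/(|C| + 1):
  C = 0.029 -> Y = 0.972 ✓
  C = 0.6 -> Y = 0.625 ✓
  C = 0.723 -> Y = 0.58 ✓
All samples match this transformation.

(e) 1/(|C| + 1)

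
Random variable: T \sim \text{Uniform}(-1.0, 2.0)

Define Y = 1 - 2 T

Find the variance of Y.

For Y = aT + b: Var(Y) = a² * Var(T)
Var(T) = (2 + 1)^2/12 = 0.75
Var(Y) = (-2)² * 0.75 = 4 * 0.75 = 3

3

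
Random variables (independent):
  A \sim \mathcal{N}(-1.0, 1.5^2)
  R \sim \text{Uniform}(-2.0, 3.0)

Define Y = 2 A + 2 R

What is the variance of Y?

For independent RVs: Var(aX + bY) = a²Var(X) + b²Var(Y)
Var(A) = 2.25
Var(R) = 2.0833333
Var(Y) = 2²*2.25 + 2²*2.0833333
= 4*2.25 + 4*2.0833333 = 17.333333

17.333333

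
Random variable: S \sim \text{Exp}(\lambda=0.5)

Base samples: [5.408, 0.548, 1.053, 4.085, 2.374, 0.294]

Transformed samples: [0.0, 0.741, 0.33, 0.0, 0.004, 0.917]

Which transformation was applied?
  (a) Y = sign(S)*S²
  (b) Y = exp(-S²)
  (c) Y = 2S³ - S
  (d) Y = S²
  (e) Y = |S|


Checking option (b) Y = exp(-S²):
  S = 5.408 -> Y = 0.0 ✓
  S = 0.548 -> Y = 0.741 ✓
  S = 1.053 -> Y = 0.33 ✓
All samples match this transformation.

(b) exp(-S²)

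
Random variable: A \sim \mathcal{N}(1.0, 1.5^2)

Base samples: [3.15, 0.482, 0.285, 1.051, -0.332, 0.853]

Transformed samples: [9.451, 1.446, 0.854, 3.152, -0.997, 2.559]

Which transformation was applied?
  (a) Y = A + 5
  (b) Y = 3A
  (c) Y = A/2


Checking option (b) Y = 3A:
  A = 3.15 -> Y = 9.451 ✓
  A = 0.482 -> Y = 1.446 ✓
  A = 0.285 -> Y = 0.854 ✓
All samples match this transformation.

(b) 3A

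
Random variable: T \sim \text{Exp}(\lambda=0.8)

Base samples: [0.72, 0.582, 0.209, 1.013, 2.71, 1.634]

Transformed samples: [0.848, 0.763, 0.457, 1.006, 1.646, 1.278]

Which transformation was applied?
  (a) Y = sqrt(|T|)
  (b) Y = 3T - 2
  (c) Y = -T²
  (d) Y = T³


Checking option (a) Y = sqrt(|T|):
  T = 0.72 -> Y = 0.848 ✓
  T = 0.582 -> Y = 0.763 ✓
  T = 0.209 -> Y = 0.457 ✓
All samples match this transformation.

(a) sqrt(|T|)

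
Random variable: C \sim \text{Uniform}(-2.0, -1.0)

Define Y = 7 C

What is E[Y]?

For Y = 7C:
E[Y] = 7 * E[C]
E[C] = (-2 - 1)/2 = -1.5
E[Y] = 7 * (-1.5) = -10.5

-10.5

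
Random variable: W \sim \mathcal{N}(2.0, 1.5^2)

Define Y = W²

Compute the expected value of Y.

E[W²] = Var(W) + (E[W])² = 2.25 + 4 = 6.25

6.25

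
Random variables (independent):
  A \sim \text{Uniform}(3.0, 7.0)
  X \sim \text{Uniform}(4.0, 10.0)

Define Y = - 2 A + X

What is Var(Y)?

For independent RVs: Var(aX + bY) = a²Var(X) + b²Var(Y)
Var(A) = 1.3333333
Var(X) = 3
Var(Y) = (-2)²*1.3333333 + 1²*3
= 4*1.3333333 + 1*3 = 8.3333333

8.3333333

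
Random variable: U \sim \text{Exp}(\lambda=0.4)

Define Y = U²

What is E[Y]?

E[U²] = Var(U) + (E[U])² = 6.25 + 6.25 = 12.5

12.5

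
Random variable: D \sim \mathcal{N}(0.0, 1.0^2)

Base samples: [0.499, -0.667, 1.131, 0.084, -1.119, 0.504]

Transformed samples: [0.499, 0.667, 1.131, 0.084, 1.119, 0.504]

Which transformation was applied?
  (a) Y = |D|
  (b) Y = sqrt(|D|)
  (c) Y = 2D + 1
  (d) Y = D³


Checking option (a) Y = |D|:
  D = 0.499 -> Y = 0.499 ✓
  D = -0.667 -> Y = 0.667 ✓
  D = 1.131 -> Y = 1.131 ✓
All samples match this transformation.

(a) |D|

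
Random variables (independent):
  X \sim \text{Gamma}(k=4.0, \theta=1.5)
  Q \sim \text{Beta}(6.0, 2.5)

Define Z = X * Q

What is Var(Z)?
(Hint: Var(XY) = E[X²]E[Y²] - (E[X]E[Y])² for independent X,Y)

Var(XY) = E[X²]E[Y²] - (E[X]E[Y])²
E[X] = 6, Var(X) = 9
E[Q] = 0.70588235, Var(Q) = 0.021853943
E[X²] = 9 + 6² = 45
E[Q²] = 0.021853943 + 0.70588235² = 0.52012384
Var(Z) = 45*0.52012384 - (6*0.70588235)²
= 23.405573 - 17.937716 = 5.4678565

5.4678565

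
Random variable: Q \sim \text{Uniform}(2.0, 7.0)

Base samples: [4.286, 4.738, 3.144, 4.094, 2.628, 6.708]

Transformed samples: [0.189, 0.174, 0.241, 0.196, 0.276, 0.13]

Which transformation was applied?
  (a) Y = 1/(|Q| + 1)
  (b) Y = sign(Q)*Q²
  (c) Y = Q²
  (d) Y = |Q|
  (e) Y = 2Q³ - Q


Checking option (a) Y = 1/(|Q| + 1):
  Q = 4.286 -> Y = 0.189 ✓
  Q = 4.738 -> Y = 0.174 ✓
  Q = 3.144 -> Y = 0.241 ✓
All samples match this transformation.

(a) 1/(|Q| + 1)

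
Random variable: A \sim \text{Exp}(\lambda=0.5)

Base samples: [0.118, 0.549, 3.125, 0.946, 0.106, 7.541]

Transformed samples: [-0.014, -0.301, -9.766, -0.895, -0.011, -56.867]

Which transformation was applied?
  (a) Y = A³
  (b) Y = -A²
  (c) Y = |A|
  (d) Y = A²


Checking option (b) Y = -A²:
  A = 0.118 -> Y = -0.014 ✓
  A = 0.549 -> Y = -0.301 ✓
  A = 3.125 -> Y = -9.766 ✓
All samples match this transformation.

(b) -A²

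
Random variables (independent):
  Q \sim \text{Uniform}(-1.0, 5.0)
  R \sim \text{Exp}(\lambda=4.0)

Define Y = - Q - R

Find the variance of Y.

For independent RVs: Var(aX + bY) = a²Var(X) + b²Var(Y)
Var(Q) = 3
Var(R) = 0.0625
Var(Y) = (-1)²*3 + (-1)²*0.0625
= 1*3 + 1*0.0625 = 3.0625

3.0625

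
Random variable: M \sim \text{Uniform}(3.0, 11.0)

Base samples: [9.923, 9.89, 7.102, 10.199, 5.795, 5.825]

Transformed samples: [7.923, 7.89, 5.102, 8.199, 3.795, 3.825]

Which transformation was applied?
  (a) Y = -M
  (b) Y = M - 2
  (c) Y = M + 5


Checking option (b) Y = M - 2:
  M = 9.923 -> Y = 7.923 ✓
  M = 9.89 -> Y = 7.89 ✓
  M = 7.102 -> Y = 5.102 ✓
All samples match this transformation.

(b) M - 2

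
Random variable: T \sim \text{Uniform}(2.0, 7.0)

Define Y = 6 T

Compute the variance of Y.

For Y = aT + b: Var(Y) = a² * Var(T)
Var(T) = (7 - 2)^2/12 = 2.0833333
Var(Y) = 6² * 2.0833333 = 36 * 2.0833333 = 75

75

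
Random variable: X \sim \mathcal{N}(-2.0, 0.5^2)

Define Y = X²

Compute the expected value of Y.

E[X²] = Var(X) + (E[X])² = 0.25 + 4 = 4.25

4.25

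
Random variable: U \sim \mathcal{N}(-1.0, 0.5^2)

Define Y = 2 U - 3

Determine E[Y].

For Y = 2U - 3:
E[Y] = 2 * E[U] - 3
E[U] = -1.0 = -1
E[Y] = 2 * (-1) - 3 = -5

-5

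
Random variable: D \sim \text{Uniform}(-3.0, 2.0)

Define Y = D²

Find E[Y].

E[D²] = Var(D) + (E[D])² = 2.0833333 + 0.25 = 2.3333333

2.3333333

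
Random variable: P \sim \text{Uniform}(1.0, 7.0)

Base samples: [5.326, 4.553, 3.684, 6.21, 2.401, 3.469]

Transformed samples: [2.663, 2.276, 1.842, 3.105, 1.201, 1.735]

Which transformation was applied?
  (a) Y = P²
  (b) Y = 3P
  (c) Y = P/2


Checking option (c) Y = P/2:
  P = 5.326 -> Y = 2.663 ✓
  P = 4.553 -> Y = 2.276 ✓
  P = 3.684 -> Y = 1.842 ✓
All samples match this transformation.

(c) P/2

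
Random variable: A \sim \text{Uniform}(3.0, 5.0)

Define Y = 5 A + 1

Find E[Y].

For Y = 5A + 1:
E[Y] = 5 * E[A] + 1
E[A] = (3 + 5)/2 = 4
E[Y] = 5 * 4 + 1 = 21

21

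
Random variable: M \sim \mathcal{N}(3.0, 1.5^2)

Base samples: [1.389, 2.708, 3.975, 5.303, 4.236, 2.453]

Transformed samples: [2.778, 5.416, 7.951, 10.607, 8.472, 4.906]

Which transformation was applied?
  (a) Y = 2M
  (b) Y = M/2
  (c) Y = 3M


Checking option (a) Y = 2M:
  M = 1.389 -> Y = 2.778 ✓
  M = 2.708 -> Y = 5.416 ✓
  M = 3.975 -> Y = 7.951 ✓
All samples match this transformation.

(a) 2M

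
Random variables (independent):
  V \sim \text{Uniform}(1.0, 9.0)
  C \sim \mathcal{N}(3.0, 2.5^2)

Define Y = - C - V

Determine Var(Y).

For independent RVs: Var(aX + bY) = a²Var(X) + b²Var(Y)
Var(V) = 5.3333333
Var(C) = 6.25
Var(Y) = (-1)²*5.3333333 + (-1)²*6.25
= 1*5.3333333 + 1*6.25 = 11.583333

11.583333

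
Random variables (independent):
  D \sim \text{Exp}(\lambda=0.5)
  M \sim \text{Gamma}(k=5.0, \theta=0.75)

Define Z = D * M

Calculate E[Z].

For independent RVs: E[XY] = E[X]*E[Y]
E[D] = 2
E[M] = 3.75
E[Z] = 2 * 3.75 = 7.5

7.5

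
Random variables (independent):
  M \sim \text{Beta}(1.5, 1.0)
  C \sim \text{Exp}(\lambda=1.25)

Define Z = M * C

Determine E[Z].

For independent RVs: E[XY] = E[X]*E[Y]
E[M] = 0.6
E[C] = 0.8
E[Z] = 0.6 * 0.8 = 0.48

0.48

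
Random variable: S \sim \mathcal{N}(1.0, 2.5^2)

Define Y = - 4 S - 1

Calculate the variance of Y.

For Y = aS + b: Var(Y) = a² * Var(S)
Var(S) = 2.5^2 = 6.25
Var(Y) = (-4)² * 6.25 = 16 * 6.25 = 100

100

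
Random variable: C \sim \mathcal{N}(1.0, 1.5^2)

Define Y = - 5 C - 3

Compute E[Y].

For Y = -5C - 3:
E[Y] = -5 * E[C] - 3
E[C] = 1.0 = 1
E[Y] = -5 * 1 - 3 = -8

-8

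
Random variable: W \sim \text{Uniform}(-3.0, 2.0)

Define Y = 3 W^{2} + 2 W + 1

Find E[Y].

E[Y] = 3*E[W²] + 2*E[W] + 1
E[W] = -0.5
E[W²] = Var(W) + (E[W])² = 2.0833333 + 0.25 = 2.3333333
E[Y] = 3*2.3333333 + 2*(-0.5) + 1 = 7

7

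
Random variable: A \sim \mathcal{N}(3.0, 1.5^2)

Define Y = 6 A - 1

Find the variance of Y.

For Y = aA + b: Var(Y) = a² * Var(A)
Var(A) = 1.5^2 = 2.25
Var(Y) = 6² * 2.25 = 36 * 2.25 = 81

81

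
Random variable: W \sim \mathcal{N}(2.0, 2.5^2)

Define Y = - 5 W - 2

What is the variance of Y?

For Y = aW + b: Var(Y) = a² * Var(W)
Var(W) = 2.5^2 = 6.25
Var(Y) = (-5)² * 6.25 = 25 * 6.25 = 156.25

156.25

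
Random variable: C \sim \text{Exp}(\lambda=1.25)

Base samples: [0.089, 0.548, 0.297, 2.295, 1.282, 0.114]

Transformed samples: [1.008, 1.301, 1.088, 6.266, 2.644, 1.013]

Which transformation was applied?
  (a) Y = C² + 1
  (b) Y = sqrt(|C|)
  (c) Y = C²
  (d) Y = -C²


Checking option (a) Y = C² + 1:
  C = 0.089 -> Y = 1.008 ✓
  C = 0.548 -> Y = 1.301 ✓
  C = 0.297 -> Y = 1.088 ✓
All samples match this transformation.

(a) C² + 1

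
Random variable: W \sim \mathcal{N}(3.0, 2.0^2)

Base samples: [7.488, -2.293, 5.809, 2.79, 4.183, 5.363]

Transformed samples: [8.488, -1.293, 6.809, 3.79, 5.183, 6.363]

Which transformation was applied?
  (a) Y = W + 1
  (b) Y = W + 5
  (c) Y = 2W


Checking option (a) Y = W + 1:
  W = 7.488 -> Y = 8.488 ✓
  W = -2.293 -> Y = -1.293 ✓
  W = 5.809 -> Y = 6.809 ✓
All samples match this transformation.

(a) W + 1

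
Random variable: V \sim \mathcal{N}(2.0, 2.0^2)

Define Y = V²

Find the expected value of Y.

Using E[X²] = Var(X) + (E[X])²:
E[V] = 2
Var(V) = 2.0^2 = 4
E[V²] = 4 + 2² = 4 + 4 = 8

8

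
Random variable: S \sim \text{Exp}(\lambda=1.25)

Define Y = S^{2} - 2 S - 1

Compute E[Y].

E[Y] = 1*E[S²] - 2*E[S] - 1
E[S] = 0.8
E[S²] = Var(S) + (E[S])² = 0.64 + 0.64 = 1.28
E[Y] = 1*1.28 - 2*0.8 - 1 = -1.32

-1.32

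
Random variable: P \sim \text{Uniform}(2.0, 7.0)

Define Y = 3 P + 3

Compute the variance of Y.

For Y = aP + b: Var(Y) = a² * Var(P)
Var(P) = (7 - 2)^2/12 = 2.0833333
Var(Y) = 3² * 2.0833333 = 9 * 2.0833333 = 18.75

18.75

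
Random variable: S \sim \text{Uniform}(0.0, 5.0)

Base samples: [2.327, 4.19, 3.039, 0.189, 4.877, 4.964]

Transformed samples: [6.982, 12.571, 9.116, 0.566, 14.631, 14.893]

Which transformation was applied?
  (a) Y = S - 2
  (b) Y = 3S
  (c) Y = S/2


Checking option (b) Y = 3S:
  S = 2.327 -> Y = 6.982 ✓
  S = 4.19 -> Y = 12.571 ✓
  S = 3.039 -> Y = 9.116 ✓
All samples match this transformation.

(b) 3S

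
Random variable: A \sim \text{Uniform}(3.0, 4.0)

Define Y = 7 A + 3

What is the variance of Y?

For Y = aA + b: Var(Y) = a² * Var(A)
Var(A) = (4 - 3)^2/12 = 0.083333333
Var(Y) = 7² * 0.083333333 = 49 * 0.083333333 = 4.0833333

4.0833333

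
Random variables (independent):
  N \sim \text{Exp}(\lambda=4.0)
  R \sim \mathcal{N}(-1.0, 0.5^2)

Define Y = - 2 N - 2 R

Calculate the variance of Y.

For independent RVs: Var(aX + bY) = a²Var(X) + b²Var(Y)
Var(N) = 0.0625
Var(R) = 0.25
Var(Y) = (-2)²*0.0625 + (-2)²*0.25
= 4*0.0625 + 4*0.25 = 1.25

1.25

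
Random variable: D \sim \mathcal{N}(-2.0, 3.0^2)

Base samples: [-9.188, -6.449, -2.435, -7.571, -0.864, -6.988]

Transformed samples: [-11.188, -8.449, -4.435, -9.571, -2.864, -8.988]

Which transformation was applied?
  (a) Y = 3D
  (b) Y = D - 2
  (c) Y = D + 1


Checking option (b) Y = D - 2:
  D = -9.188 -> Y = -11.188 ✓
  D = -6.449 -> Y = -8.449 ✓
  D = -2.435 -> Y = -4.435 ✓
All samples match this transformation.

(b) D - 2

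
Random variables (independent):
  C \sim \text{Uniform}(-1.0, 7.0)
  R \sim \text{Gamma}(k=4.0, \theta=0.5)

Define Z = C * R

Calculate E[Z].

For independent RVs: E[XY] = E[X]*E[Y]
E[C] = 3
E[R] = 2
E[Z] = 3 * 2 = 6

6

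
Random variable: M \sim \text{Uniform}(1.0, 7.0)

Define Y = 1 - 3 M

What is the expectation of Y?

For Y = -3M + 1:
E[Y] = -3 * E[M] + 1
E[M] = (1 + 7)/2 = 4
E[Y] = -3 * 4 + 1 = -11

-11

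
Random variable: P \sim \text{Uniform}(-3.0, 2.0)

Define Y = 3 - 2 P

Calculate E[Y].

For Y = -2P + 3:
E[Y] = -2 * E[P] + 3
E[P] = (-3 + 2)/2 = -0.5
E[Y] = -2 * (-0.5) + 3 = 4

4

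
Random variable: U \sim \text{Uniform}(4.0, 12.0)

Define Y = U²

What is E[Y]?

E[U²] = Var(U) + (E[U])² = 5.3333333 + 64 = 69.333333

69.333333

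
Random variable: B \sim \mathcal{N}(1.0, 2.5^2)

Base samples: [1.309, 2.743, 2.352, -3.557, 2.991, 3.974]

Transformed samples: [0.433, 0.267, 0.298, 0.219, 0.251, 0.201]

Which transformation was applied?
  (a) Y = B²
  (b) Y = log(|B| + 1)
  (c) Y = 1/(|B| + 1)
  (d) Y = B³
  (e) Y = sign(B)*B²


Checking option (c) Y = 1/(|B| + 1):
  B = 1.309 -> Y = 0.433 ✓
  B = 2.743 -> Y = 0.267 ✓
  B = 2.352 -> Y = 0.298 ✓
All samples match this transformation.

(c) 1/(|B| + 1)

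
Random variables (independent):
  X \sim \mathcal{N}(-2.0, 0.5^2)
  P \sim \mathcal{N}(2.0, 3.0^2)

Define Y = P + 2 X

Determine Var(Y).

For independent RVs: Var(aX + bY) = a²Var(X) + b²Var(Y)
Var(X) = 0.25
Var(P) = 9
Var(Y) = 2²*0.25 + 1²*9
= 4*0.25 + 1*9 = 10

10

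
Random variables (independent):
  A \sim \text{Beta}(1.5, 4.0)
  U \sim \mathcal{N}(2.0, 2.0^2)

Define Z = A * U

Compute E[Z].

For independent RVs: E[XY] = E[X]*E[Y]
E[A] = 0.27272727
E[U] = 2
E[Z] = 0.27272727 * 2 = 0.54545455

0.54545455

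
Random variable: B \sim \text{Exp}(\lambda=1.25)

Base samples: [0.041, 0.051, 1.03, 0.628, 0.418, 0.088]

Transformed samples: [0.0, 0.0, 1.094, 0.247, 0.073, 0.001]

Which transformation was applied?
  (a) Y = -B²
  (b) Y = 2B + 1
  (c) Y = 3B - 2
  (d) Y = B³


Checking option (d) Y = B³:
  B = 0.041 -> Y = 0.0 ✓
  B = 0.051 -> Y = 0.0 ✓
  B = 1.03 -> Y = 1.094 ✓
All samples match this transformation.

(d) B³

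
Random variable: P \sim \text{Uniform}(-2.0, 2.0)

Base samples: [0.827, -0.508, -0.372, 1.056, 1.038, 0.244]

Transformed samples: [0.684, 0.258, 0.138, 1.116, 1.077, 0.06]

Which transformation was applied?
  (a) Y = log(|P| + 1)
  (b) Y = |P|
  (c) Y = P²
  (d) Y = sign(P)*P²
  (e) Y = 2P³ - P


Checking option (c) Y = P²:
  P = 0.827 -> Y = 0.684 ✓
  P = -0.508 -> Y = 0.258 ✓
  P = -0.372 -> Y = 0.138 ✓
All samples match this transformation.

(c) P²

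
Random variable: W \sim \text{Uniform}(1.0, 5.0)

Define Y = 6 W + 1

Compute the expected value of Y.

For Y = 6W + 1:
E[Y] = 6 * E[W] + 1
E[W] = (1 + 5)/2 = 3
E[Y] = 6 * 3 + 1 = 19

19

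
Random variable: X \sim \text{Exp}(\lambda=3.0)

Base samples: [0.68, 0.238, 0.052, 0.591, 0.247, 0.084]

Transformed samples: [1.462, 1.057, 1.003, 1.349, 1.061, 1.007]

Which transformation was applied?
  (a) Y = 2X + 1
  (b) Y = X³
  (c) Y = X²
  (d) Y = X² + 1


Checking option (d) Y = X² + 1:
  X = 0.68 -> Y = 1.462 ✓
  X = 0.238 -> Y = 1.057 ✓
  X = 0.052 -> Y = 1.003 ✓
All samples match this transformation.

(d) X² + 1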